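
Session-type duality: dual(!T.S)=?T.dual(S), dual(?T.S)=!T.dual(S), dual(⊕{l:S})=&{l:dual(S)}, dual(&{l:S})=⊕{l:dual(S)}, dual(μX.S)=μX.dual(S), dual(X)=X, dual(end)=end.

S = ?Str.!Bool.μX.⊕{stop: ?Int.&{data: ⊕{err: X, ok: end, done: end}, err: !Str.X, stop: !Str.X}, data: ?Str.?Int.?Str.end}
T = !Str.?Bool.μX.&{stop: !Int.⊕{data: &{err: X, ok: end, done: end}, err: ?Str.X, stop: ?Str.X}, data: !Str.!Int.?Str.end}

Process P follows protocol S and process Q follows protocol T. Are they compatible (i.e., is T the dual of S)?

NO

?Str vs !Str  match
  !Bool vs ?Bool  match
    μX vs μX  match (rec unchanged)
      ⊕{stop,data} vs &{stop,data}  match labels match
        case stop:
          ?Int vs !Int  match
            &{data,err,stop} vs ⊕{data,err,stop}  match labels match
              case data:
                ⊕{err,ok,done} vs &{err,ok,done}  match labels match
                  case err:
                    X vs X  match
                  case ok:
                    end vs end  match
                  case done:
                    end vs end  match
              case err:
                !Str vs ?Str  match
                  X vs X  match
              case stop:
                !Str vs ?Str  match
                  X vs X  match
        case data:
          ?Str vs !Str  match
            ?Int vs !Int  match
              ?Str vs ?Str  ✗ same direction on both sides — not dual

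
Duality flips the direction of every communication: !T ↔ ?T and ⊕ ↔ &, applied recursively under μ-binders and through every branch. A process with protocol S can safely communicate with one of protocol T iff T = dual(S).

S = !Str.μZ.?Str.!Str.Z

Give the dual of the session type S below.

?Str.μZ.!Str.?Str.Z

!Str ↦ ?Str
  μZ ↦ μZ  (μ self-dual)
    ?Str ↦ !Str
      !Str ↦ ?Str
        dual(Z) = Z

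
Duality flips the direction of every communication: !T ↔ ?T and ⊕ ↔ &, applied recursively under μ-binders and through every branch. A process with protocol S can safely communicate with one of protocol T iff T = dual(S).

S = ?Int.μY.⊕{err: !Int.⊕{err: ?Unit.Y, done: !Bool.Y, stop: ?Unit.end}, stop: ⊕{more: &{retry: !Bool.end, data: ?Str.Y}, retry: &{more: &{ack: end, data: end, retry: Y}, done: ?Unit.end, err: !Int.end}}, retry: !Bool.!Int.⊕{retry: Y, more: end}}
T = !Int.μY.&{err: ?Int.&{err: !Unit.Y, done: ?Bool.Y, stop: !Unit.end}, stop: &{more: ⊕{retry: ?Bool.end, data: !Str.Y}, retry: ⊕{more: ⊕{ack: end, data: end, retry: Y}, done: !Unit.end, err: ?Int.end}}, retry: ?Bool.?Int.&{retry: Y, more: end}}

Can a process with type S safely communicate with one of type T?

?Int vs !Int  match
  μY vs μY  match (μ self-dual)
    ⊕{err,stop,retry} vs &{err,stop,retry}  match label sets agree
      [err]
        !Int vs ?Int  match
          ⊕{err,done,stop} vs &{err,done,stop}  match label sets agree
            [err]
              ?Unit vs !Unit  match
                Y vs Y  match
            [done]
              !Bool vs ?Bool  match
                Y vs Y  match
            [stop]
              ?Unit vs !Unit  match
                end vs end  match
      [stop]
        ⊕{more,retry} vs &{more,retry}  match label sets agree
          [more]
            &{retry,data} vs ⊕{retry,data}  match label sets agree
              [retry]
                !Bool vs ?Bool  match
                  end vs end  match
              [data]
                ?Str vs !Str  match
                  Y vs Y  match
          [retry]
            &{more,done,err} vs ⊕{more,done,err}  match label sets agree
              [more]
                &{ack,data,retry} vs ⊕{ack,data,retry}  match label sets agree
                  [ack]
                    end vs end  match
                  [data]
                    end vs end  match
                  [retry]
                    Y vs Y  match
              [done]
                ?Unit vs !Unit  match
                  end vs end  match
              [err]
                !Int vs ?Int  match
                  end vs end  match
      [retry]
        !Bool vs ?Bool  match
          !Int vs ?Int  match
            ⊕{retry,more} vs &{retry,more}  match label sets agree
              [retry]
                Y vs Y  match
              [more]
                end vs end  match

YES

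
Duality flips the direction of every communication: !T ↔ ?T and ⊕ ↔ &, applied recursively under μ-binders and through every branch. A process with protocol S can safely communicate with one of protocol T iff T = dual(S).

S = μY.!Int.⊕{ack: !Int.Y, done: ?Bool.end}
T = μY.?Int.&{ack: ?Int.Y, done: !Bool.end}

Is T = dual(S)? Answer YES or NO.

μY | μY  match (rec unchanged)
  !Int | ?Int  match
    ⊕{ack,done} | &{ack,done}  match label sets agree
      [ack]
        !Int | ?Int  match
          Y | Y  match
      [done]
        ?Bool | !Bool  match
          end | end  match

YES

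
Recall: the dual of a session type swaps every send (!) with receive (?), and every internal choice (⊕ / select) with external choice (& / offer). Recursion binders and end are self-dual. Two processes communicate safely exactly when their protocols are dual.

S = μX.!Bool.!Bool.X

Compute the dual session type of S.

μX = μX  (binder kept)
  !Bool = ?Bool
    !Bool = ?Bool
      X self-dual

μX.?Bool.?Bool.X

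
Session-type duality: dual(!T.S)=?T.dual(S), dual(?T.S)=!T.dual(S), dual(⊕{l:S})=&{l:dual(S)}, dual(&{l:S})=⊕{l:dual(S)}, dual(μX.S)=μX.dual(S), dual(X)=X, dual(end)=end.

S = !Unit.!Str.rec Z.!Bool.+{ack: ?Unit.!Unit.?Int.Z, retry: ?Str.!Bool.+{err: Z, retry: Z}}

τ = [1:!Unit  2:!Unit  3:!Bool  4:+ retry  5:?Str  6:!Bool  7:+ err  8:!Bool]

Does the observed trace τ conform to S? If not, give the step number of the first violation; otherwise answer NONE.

@1 !Unit  ✓  residual = !Str.rec Z.…
@2 got !Unit, protocol expects !Str  ✗

2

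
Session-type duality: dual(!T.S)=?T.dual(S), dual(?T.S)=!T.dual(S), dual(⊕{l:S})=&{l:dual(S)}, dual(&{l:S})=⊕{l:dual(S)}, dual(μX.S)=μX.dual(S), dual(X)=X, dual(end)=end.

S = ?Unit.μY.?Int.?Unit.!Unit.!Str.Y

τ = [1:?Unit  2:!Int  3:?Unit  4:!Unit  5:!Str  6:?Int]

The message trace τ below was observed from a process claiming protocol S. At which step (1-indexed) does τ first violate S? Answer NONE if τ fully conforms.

[1] ?Unit  match  residual = μY.…
[2] got !Int, protocol expects ?Int  ✗

2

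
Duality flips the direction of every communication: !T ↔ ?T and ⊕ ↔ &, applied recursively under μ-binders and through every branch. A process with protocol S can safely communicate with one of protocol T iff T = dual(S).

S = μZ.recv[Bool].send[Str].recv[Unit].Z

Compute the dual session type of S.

μZ.send[Bool].recv[Str].send[Unit].Z

μZ → μZ  (μ self-dual)
  recv[Bool] → send[Bool]
    send[Str] → recv[Str]
      recv[Unit] → send[Unit]
        Z ↦ Z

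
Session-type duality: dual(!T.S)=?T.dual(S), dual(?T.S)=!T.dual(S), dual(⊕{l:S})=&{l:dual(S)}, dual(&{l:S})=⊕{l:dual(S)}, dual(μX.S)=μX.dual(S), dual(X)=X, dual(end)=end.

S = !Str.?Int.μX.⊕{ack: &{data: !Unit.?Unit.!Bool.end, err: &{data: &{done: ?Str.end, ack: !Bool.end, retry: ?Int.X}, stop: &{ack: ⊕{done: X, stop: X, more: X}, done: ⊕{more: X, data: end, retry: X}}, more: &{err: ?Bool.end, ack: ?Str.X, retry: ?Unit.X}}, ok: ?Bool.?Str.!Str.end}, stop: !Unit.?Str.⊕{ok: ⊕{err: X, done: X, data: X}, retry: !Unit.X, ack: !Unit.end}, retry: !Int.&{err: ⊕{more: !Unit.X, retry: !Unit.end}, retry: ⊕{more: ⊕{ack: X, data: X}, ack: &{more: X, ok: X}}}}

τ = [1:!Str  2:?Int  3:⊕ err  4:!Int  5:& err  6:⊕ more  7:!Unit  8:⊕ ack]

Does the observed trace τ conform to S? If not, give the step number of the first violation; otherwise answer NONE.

step 1: !Str  match  state: ?Int.μX.…
step 2: ?Int  match  state: μX.…
step 3: got ⊕ err, protocol expects ⊕ ack or ⊕ stop or ⊕ retry  ✗

3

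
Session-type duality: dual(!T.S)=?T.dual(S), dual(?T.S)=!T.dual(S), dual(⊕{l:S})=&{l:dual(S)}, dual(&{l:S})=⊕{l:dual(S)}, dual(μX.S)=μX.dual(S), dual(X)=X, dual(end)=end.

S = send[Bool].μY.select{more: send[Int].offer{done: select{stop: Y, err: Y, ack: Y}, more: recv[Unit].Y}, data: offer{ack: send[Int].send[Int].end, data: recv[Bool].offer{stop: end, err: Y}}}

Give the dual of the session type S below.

send[Bool] ↦ recv[Bool]
  μY ↦ μY  (rec unchanged)
    select{more,data} ↦ offer{more,data}  (⊕→&)
      case more:
        send[Int] ↦ recv[Int]
          offer{done,more} ↦ select{done,more}  (external→internal)
            case done:
              select{stop,err,ack} ↦ offer{stop,err,ack}  (⊕→&)
                case stop:
                  dual(Y) = Y
                case err:
                  dual(Y) = Y
                case ack:
                  dual(Y) = Y
            case more:
              recv[Unit] ↦ send[Unit]
                dual(Y) = Y
      case data:
        offer{ack,data} ↦ select{ack,data}  (external→internal)
          case ack:
            send[Int] ↦ recv[Int]
              send[Int] ↦ recv[Int]
                dual(end) = end
          case data:
            recv[Bool] ↦ send[Bool]
              offer{stop,err} ↦ select{stop,err}  (external→internal)
                case stop:
                  dual(end) = end
                case err:
                  dual(Y) = Y

recv[Bool].μY.offer{more: recv[Int].select{done: offer{stop: Y, err: Y, ack: Y}, more: send[Unit].Y}, data: select{ack: recv[Int].recv[Int].end, data: send[Bool].select{stop: end, err: Y}}}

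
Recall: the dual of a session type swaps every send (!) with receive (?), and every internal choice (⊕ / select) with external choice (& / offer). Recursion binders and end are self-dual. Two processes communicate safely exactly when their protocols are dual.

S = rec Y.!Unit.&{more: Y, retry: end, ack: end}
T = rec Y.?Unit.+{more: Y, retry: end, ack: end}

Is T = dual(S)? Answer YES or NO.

rec Y vs rec Y  ✓ (binder kept)
  !Unit vs ?Unit  ✓
    &{more,retry,ack} vs +{more,retry,ack}  ✓ labels match
      case more:
        Y vs Y  ✓
      case retry:
        end vs end  ✓
      case ack:
        end vs end  ✓

YES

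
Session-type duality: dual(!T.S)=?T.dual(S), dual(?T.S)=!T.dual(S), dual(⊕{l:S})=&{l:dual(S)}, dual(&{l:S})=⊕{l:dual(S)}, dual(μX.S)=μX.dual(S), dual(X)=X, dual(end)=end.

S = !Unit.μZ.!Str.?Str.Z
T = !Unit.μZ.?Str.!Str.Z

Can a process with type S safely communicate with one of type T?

NO

!Unit | !Unit  ✗ same direction on both sides — not dual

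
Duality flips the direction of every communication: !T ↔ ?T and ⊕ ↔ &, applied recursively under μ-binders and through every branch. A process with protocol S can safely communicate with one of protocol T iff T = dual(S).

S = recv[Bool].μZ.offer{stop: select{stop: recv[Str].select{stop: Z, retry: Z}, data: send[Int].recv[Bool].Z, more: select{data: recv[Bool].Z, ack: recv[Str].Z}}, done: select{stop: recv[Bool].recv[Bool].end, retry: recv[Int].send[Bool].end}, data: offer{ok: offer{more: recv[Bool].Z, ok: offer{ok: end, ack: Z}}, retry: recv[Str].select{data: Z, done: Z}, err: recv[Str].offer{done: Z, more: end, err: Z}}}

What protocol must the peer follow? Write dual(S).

send[Bool].μZ.select{stop: offer{stop: send[Str].offer{stop: Z, retry: Z}, data: recv[Int].send[Bool].Z, more: offer{data: send[Bool].Z, ack: send[Str].Z}}, done: offer{stop: send[Bool].send[Bool].end, retry: send[Int].recv[Bool].end}, data: select{ok: select{more: send[Bool].Z, ok: select{ok: end, ack: Z}}, retry: send[Str].offer{data: Z, done: Z}, err: send[Str].select{done: Z, more: end, err: Z}}}

recv[Bool] → send[Bool]
  μZ → μZ  (rec unchanged)
    offer{stop,done,data} → select{stop,done,data}  (offer→select)
      case stop:
        select{stop,data,more} → offer{stop,data,more}  (⊕→&)
          case stop:
            recv[Str] → send[Str]
              select{stop,retry} → offer{stop,retry}  (⊕→&)
                case stop:
                  Z self-dual
                case retry:
                  Z self-dual
          case data:
            send[Int] → recv[Int]
              recv[Bool] → send[Bool]
                Z self-dual
          case more:
            select{data,ack} → offer{data,ack}  (⊕→&)
              case data:
                recv[Bool] → send[Bool]
                  Z self-dual
              case ack:
                recv[Str] → send[Str]
                  Z self-dual
      case done:
        select{stop,retry} → offer{stop,retry}  (⊕→&)
          case stop:
            recv[Bool] → send[Bool]
              recv[Bool] → send[Bool]
                end self-dual
          case retry:
            recv[Int] → send[Int]
              send[Bool] → recv[Bool]
                end self-dual
      case data:
        offer{ok,retry,err} → select{ok,retry,err}  (offer→select)
          case ok:
            offer{more,ok} → select{more,ok}  (offer→select)
              case more:
                recv[Bool] → send[Bool]
                  Z self-dual
              case ok:
                offer{ok,ack} → select{ok,ack}  (offer→select)
                  case ok:
                    end self-dual
                  case ack:
                    Z self-dual
          case retry:
            recv[Str] → send[Str]
              select{data,done} → offer{data,done}  (⊕→&)
                case data:
                  Z self-dual
                case done:
                  Z self-dual
          case err:
            recv[Str] → send[Str]
              offer{done,more,err} → select{done,more,err}  (offer→select)
                case done:
                  Z self-dual
                case more:
                  end self-dual
                case err:
                  Z self-dual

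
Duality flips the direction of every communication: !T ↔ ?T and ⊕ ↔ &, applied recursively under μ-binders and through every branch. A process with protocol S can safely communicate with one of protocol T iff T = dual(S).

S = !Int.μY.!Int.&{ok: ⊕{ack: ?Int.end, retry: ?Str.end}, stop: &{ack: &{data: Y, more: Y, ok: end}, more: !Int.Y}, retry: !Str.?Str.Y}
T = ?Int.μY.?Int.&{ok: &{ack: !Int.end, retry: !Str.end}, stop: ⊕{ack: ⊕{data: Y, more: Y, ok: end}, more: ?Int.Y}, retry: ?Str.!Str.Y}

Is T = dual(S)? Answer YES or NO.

NO

!Int vs ?Int  ✓
  μY vs μY  ✓ (binder kept)
    !Int vs ?Int  ✓
      &{ok,stop,retry} vs &{ok,stop,retry}  ✗ choice polarity not flipped — not dual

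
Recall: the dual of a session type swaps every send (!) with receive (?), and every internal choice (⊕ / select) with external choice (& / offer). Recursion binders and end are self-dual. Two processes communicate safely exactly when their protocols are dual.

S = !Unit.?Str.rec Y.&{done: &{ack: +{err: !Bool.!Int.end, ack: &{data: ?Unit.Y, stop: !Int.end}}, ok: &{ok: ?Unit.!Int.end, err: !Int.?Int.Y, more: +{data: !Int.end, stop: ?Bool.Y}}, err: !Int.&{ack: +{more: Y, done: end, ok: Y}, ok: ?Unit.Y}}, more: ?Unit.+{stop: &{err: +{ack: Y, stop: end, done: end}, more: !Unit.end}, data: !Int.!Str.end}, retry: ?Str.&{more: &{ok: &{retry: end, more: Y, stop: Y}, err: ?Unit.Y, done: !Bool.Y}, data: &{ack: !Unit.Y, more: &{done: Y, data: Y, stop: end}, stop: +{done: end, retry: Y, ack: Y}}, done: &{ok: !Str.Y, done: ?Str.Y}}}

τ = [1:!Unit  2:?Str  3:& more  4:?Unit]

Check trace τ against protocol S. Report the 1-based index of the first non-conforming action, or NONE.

NONE

[1] !Unit  ok  residual = ?Str.rec Y.…
[2] ?Str  ok  residual = rec Y.…
[3] & more  ok  residual = ?Unit.+{stop: &{err: +{ack: rec Y.…, stop: end, done: end}, more: !Unit.end}, data: !Int.!Str.end}
[4] ?Unit  ok  residual = +{stop: &{err: +{ack: rec Y.…, stop: end, done: end}, more: !Unit.end}, data: !Int.!Str.end}
τ conforms to S (length 4)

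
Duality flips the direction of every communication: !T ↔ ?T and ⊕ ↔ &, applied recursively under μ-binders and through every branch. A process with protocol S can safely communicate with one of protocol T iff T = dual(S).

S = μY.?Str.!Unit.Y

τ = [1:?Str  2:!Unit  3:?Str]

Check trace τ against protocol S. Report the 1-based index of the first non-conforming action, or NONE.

step 1: ?Str  ✓  cont: !Unit.μY.…
step 2: !Unit  ✓  cont: μY.…
step 3: ?Str  ✓  cont: !Unit.μY.…
all 3 steps conform

NONE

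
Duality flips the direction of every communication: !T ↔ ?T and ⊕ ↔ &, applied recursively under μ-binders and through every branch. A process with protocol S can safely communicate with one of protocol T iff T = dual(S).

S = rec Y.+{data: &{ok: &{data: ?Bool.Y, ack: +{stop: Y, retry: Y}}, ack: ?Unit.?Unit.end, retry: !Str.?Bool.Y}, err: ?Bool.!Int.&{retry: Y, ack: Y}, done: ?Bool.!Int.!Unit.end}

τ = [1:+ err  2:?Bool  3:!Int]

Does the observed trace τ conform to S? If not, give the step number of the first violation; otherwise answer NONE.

@1 + err  match  state: ?Bool.!Int.&{retry: rec Y.…, ack: rec Y.…}
@2 ?Bool  match  state: !Int.&{retry: rec Y.…, ack: rec Y.…}
@3 !Int  match  state: &{retry: rec Y.…, ack: rec Y.…}
τ conforms to S (length 3)

NONE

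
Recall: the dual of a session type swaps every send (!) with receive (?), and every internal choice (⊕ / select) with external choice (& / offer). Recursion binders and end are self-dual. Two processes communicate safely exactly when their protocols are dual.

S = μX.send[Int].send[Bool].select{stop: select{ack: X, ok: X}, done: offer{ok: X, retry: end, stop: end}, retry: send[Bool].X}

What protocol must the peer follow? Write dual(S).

μX = μX  (binder kept)
  send[Int] = recv[Int]
    send[Bool] = recv[Bool]
      select{stop,done,retry} = offer{stop,done,retry}  (internal→external)
        [stop]
          select{ack,ok} = offer{ack,ok}  (internal→external)
            [ack]
              X self-dual
            [ok]
              X self-dual
        [done]
          offer{ok,retry,stop} = select{ok,retry,stop}  (offer→select)
            [ok]
              X self-dual
            [retry]
              end self-dual
            [stop]
              end self-dual
        [retry]
          send[Bool] = recv[Bool]
            X self-dual

μX.recv[Int].recv[Bool].offer{stop: offer{ack: X, ok: X}, done: select{ok: X, retry: end, stop: end}, retry: recv[Bool].X}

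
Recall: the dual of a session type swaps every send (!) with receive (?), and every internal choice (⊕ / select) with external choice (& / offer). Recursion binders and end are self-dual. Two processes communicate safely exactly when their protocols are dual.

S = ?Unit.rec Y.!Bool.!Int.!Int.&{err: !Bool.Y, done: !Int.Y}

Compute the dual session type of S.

?Unit = !Unit
  rec Y = rec Y  (binder kept)
    !Bool = ?Bool
      !Int = ?Int
        !Int = ?Int
          &{err,done} = +{err,done}  (offer→select)
            case err:
              !Bool = ?Bool
                dual(Y) = Y
            case done:
              !Int = ?Int
                dual(Y) = Y

!Unit.rec Y.?Bool.?Int.?Int.+{err: ?Bool.Y, done: ?Int.Y}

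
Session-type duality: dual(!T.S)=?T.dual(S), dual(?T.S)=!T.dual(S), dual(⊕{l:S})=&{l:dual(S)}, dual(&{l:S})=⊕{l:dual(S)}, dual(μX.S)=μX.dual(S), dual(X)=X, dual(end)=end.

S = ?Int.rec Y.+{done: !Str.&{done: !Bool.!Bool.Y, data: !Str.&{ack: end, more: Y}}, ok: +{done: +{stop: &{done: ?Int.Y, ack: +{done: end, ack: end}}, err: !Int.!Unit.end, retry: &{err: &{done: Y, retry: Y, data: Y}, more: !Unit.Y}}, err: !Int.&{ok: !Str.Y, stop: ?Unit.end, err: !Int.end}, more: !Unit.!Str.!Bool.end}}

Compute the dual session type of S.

?Int → !Int
  rec Y → rec Y  (μ self-dual)
    +{done,ok} → &{done,ok}  (internal→external)
      [done]
        !Str → ?Str
          &{done,data} → +{done,data}  (external→internal)
            [done]
              !Bool → ?Bool
                !Bool → ?Bool
                  Y ↦ Y
            [data]
              !Str → ?Str
                &{ack,more} → +{ack,more}  (external→internal)
                  [ack]
                    end ↦ end
                  [more]
                    Y ↦ Y
      [ok]
        +{done,err,more} → &{done,err,more}  (internal→external)
          [done]
            +{stop,err,retry} → &{stop,err,retry}  (internal→external)
              [stop]
                &{done,ack} → +{done,ack}  (external→internal)
                  [done]
                    ?Int → !Int
                      Y ↦ Y
                  [ack]
                    +{done,ack} → &{done,ack}  (internal→external)
                      [done]
                        end ↦ end
                      [ack]
                        end ↦ end
              [err]
                !Int → ?Int
                  !Unit → ?Unit
                    end ↦ end
              [retry]
                &{err,more} → +{err,more}  (external→internal)
                  [err]
                    &{done,retry,data} → +{done,retry,data}  (external→internal)
                      [done]
                        Y ↦ Y
                      [retry]
                        Y ↦ Y
                      [data]
                        Y ↦ Y
                  [more]
                    !Unit → ?Unit
                      Y ↦ Y
          [err]
            !Int → ?Int
              &{ok,stop,err} → +{ok,stop,err}  (external→internal)
                [ok]
                  !Str → ?Str
                    Y ↦ Y
                [stop]
                  ?Unit → !Unit
                    end ↦ end
                [err]
                  !Int → ?Int
                    end ↦ end
          [more]
            !Unit → ?Unit
              !Str → ?Str
                !Bool → ?Bool
                  end ↦ end

!Int.rec Y.&{done: ?Str.+{done: ?Bool.?Bool.Y, data: ?Str.+{ack: end, more: Y}}, ok: &{done: &{stop: +{done: !Int.Y, ack: &{done: end, ack: end}}, err: ?Int.?Unit.end, retry: +{err: +{done: Y, retry: Y, data: Y}, more: ?Unit.Y}}, err: ?Int.+{ok: ?Str.Y, stop: !Unit.end, err: ?Int.end}, more: ?Unit.?Str.?Bool.end}}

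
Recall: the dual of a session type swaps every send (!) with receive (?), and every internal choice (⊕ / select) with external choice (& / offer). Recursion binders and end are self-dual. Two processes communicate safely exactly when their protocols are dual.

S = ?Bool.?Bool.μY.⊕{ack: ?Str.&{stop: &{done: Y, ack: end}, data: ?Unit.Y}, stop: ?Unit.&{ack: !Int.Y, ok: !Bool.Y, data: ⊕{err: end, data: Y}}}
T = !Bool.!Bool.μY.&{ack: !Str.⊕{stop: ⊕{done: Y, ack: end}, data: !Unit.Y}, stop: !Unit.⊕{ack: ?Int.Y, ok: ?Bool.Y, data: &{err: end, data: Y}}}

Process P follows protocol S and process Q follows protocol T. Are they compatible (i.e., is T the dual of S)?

?Bool vs !Bool  ok
  ?Bool vs !Bool  ok
    μY vs μY  ok (rec unchanged)
      ⊕{ack,stop} vs &{ack,stop}  ok same labels
        • ack:
          ?Str vs !Str  ok
            &{stop,data} vs ⊕{stop,data}  ok same labels
              • stop:
                &{done,ack} vs ⊕{done,ack}  ok same labels
                  • done:
                    Y vs Y  ok
                  • ack:
                    end vs end  ok
              • data:
                ?Unit vs !Unit  ok
                  Y vs Y  ok
        • stop:
          ?Unit vs !Unit  ok
            &{ack,ok,data} vs ⊕{ack,ok,data}  ok same labels
              • ack:
                !Int vs ?Int  ok
                  Y vs Y  ok
              • ok:
                !Bool vs ?Bool  ok
                  Y vs Y  ok
              • data:
                ⊕{err,data} vs &{err,data}  ok same labels
                  • err:
                    end vs end  ok
                  • data:
                    Y vs Y  ok

YES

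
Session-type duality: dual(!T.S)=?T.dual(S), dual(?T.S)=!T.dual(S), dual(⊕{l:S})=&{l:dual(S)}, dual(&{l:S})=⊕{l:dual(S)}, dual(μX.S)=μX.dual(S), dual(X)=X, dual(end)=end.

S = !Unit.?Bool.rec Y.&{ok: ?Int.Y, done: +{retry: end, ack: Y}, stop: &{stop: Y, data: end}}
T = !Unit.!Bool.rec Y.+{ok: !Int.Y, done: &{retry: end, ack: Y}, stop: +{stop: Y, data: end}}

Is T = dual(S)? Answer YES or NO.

!Unit | !Unit  ✗ same direction on both sides — not dual

NO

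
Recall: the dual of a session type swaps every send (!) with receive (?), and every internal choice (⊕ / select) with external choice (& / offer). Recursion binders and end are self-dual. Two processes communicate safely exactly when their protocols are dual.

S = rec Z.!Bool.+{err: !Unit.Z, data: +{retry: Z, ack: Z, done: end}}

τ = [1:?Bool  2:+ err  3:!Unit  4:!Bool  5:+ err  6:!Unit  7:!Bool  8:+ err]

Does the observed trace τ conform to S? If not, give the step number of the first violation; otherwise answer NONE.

1

[1] got ?Bool, protocol expects !Bool  ✗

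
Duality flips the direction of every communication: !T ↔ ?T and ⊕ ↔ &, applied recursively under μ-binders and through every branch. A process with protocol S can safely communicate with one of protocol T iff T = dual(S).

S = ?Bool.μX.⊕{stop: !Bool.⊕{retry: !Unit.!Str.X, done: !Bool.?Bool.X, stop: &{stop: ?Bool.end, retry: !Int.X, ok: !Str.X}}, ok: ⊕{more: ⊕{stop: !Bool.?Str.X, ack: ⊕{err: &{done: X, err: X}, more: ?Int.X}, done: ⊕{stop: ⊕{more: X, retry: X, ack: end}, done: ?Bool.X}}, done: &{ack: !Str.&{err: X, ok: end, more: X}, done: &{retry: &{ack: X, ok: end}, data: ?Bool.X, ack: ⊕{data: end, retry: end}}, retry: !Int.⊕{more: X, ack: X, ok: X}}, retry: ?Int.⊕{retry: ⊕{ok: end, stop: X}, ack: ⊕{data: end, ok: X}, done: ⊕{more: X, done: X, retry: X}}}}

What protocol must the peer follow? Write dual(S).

?Bool = !Bool
  μX = μX  (rec unchanged)
    ⊕{stop,ok} = &{stop,ok}  (⊕→&)
      • stop:
        !Bool = ?Bool
          ⊕{retry,done,stop} = &{retry,done,stop}  (⊕→&)
            • retry:
              !Unit = ?Unit
                !Str = ?Str
                  X self-dual
            • done:
              !Bool = ?Bool
                ?Bool = !Bool
                  X self-dual
            • stop:
              &{stop,retry,ok} = ⊕{stop,retry,ok}  (external→internal)
                • stop:
                  ?Bool = !Bool
                    end self-dual
                • retry:
                  !Int = ?Int
                    X self-dual
                • ok:
                  !Str = ?Str
                    X self-dual
      • ok:
        ⊕{more,done,retry} = &{more,done,retry}  (⊕→&)
          • more:
            ⊕{stop,ack,done} = &{stop,ack,done}  (⊕→&)
              • stop:
                !Bool = ?Bool
                  ?Str = !Str
                    X self-dual
              • ack:
                ⊕{err,more} = &{err,more}  (⊕→&)
                  • err:
                    &{done,err} = ⊕{done,err}  (external→internal)
                      • done:
                        X self-dual
                      • err:
                        X self-dual
                  • more:
                    ?Int = !Int
                      X self-dual
              • done:
                ⊕{stop,done} = &{stop,done}  (⊕→&)
                  • stop:
                    ⊕{more,retry,ack} = &{more,retry,ack}  (⊕→&)
                      • more:
                        X self-dual
                      • retry:
                        X self-dual
                      • ack:
                        end self-dual
                  • done:
                    ?Bool = !Bool
                      X self-dual
          • done:
            &{ack,done,retry} = ⊕{ack,done,retry}  (external→internal)
              • ack:
                !Str = ?Str
                  &{err,ok,more} = ⊕{err,ok,more}  (external→internal)
                    • err:
                      X self-dual
                    • ok:
                      end self-dual
                    • more:
                      X self-dual
              • done:
                &{retry,data,ack} = ⊕{retry,data,ack}  (external→internal)
                  • retry:
                    &{ack,ok} = ⊕{ack,ok}  (external→internal)
                      • ack:
                        X self-dual
                      • ok:
                        end self-dual
                  • data:
                    ?Bool = !Bool
                      X self-dual
                  • ack:
                    ⊕{data,retry} = &{data,retry}  (⊕→&)
                      • data:
                        end self-dual
                      • retry:
                        end self-dual
              • retry:
                !Int = ?Int
                  ⊕{more,ack,ok} = &{more,ack,ok}  (⊕→&)
                    • more:
                      X self-dual
                    • ack:
                      X self-dual
                    • ok:
                      X self-dual
          • retry:
            ?Int = !Int
              ⊕{retry,ack,done} = &{retry,ack,done}  (⊕→&)
                • retry:
                  ⊕{ok,stop} = &{ok,stop}  (⊕→&)
                    • ok:
                      end self-dual
                    • stop:
                      X self-dual
                • ack:
                  ⊕{data,ok} = &{data,ok}  (⊕→&)
                    • data:
                      end self-dual
                    • ok:
                      X self-dual
                • done:
                  ⊕{more,done,retry} = &{more,done,retry}  (⊕→&)
                    • more:
                      X self-dual
                    • done:
                      X self-dual
                    • retry:
                      X self-dual

!Bool.μX.&{stop: ?Bool.&{retry: ?Unit.?Str.X, done: ?Bool.!Bool.X, stop: ⊕{stop: !Bool.end, retry: ?Int.X, ok: ?Str.X}}, ok: &{more: &{stop: ?Bool.!Str.X, ack: &{err: ⊕{done: X, err: X}, more: !Int.X}, done: &{stop: &{more: X, retry: X, ack: end}, done: !Bool.X}}, done: ⊕{ack: ?Str.⊕{err: X, ok: end, more: X}, done: ⊕{retry: ⊕{ack: X, ok: end}, data: !Bool.X, ack: &{data: end, retry: end}}, retry: ?Int.&{more: X, ack: X, ok: X}}, retry: !Int.&{retry: &{ok: end, stop: X}, ack: &{data: end, ok: X}, done: &{more: X, done: X, retry: X}}}}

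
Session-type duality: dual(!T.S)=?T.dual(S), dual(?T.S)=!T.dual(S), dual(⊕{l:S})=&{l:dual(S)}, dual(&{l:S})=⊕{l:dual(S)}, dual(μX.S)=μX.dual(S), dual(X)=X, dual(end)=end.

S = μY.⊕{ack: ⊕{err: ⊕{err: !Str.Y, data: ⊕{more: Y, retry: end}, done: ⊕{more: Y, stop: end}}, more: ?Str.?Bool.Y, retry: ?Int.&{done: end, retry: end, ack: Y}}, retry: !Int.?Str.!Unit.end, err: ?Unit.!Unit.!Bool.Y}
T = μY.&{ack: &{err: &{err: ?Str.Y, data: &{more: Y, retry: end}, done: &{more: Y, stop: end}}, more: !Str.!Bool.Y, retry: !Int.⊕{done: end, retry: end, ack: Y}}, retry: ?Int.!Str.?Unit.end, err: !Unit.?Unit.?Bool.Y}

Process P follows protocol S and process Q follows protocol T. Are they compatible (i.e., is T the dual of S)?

μY | μY  ✓ (μ self-dual)
  ⊕{ack,retry,err} | &{ack,retry,err}  ✓ labels match
    case ack:
      ⊕{err,more,retry} | &{err,more,retry}  ✓ labels match
        case err:
          ⊕{err,data,done} | &{err,data,done}  ✓ labels match
            case err:
              !Str | ?Str  ✓
                Y | Y  ✓
            case data:
              ⊕{more,retry} | &{more,retry}  ✓ labels match
                case more:
                  Y | Y  ✓
                case retry:
                  end | end  ✓
            case done:
              ⊕{more,stop} | &{more,stop}  ✓ labels match
                case more:
                  Y | Y  ✓
                case stop:
                  end | end  ✓
        case more:
          ?Str | !Str  ✓
            ?Bool | !Bool  ✓
              Y | Y  ✓
        case retry:
          ?Int | !Int  ✓
            &{done,retry,ack} | ⊕{done,retry,ack}  ✓ labels match
              case done:
                end | end  ✓
              case retry:
                end | end  ✓
              case ack:
                Y | Y  ✓
    case retry:
      !Int | ?Int  ✓
        ?Str | !Str  ✓
          !Unit | ?Unit  ✓
            end | end  ✓
    case err:
      ?Unit | !Unit  ✓
        !Unit | ?Unit  ✓
          !Bool | ?Bool  ✓
            Y | Y  ✓

YES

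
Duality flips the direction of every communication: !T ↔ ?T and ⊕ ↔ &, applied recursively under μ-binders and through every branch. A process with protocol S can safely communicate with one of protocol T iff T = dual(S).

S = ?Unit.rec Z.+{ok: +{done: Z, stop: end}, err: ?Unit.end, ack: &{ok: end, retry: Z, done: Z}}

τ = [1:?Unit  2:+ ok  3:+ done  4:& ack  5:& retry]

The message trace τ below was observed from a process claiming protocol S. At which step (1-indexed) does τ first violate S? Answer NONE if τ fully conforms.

[1] ?Unit  ✓  residual = rec Z.…
[2] + ok  ✓  residual = +{done: rec Z.…, stop: end}
[3] + done  ✓  residual = rec Z.…
[4] got & ack, protocol expects + ok or + err or + ack  ✗

4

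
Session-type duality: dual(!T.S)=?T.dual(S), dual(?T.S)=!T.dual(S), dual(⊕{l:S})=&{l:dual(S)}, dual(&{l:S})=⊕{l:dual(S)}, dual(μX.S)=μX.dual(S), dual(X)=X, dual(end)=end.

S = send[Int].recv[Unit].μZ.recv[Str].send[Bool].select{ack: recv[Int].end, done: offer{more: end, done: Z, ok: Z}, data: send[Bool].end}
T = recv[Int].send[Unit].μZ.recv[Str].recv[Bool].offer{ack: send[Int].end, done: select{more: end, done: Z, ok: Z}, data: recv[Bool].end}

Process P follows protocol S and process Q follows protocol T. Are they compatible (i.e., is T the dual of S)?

NO

send[Int] ‖ recv[Int]  ok
  recv[Unit] ‖ send[Unit]  ok
    μZ ‖ μZ  ok (binder kept)
      recv[Str] ‖ recv[Str]  ✗ same direction on both sides — not dual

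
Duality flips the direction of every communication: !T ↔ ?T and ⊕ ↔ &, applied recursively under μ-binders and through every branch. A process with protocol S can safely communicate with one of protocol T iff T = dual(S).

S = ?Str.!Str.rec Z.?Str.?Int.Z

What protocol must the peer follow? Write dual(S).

?Str → !Str
  !Str → ?Str
    rec Z → rec Z  (rec unchanged)
      ?Str → !Str
        ?Int → !Int
          Z self-dual

!Str.?Str.rec Z.!Str.!Int.Z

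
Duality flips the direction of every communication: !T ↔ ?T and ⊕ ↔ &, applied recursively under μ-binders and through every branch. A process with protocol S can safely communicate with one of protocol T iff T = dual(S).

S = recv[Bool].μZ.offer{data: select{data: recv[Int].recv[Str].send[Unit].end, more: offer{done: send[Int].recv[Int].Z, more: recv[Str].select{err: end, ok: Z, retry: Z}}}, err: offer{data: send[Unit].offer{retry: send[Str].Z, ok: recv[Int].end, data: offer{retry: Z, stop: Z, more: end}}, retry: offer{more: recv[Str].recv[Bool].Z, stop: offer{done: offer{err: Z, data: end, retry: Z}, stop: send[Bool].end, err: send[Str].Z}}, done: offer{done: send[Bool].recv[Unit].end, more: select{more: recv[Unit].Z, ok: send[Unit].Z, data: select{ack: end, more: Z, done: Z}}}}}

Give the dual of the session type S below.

send[Bool].μZ.select{data: offer{data: send[Int].send[Str].recv[Unit].end, more: select{done: recv[Int].send[Int].Z, more: send[Str].offer{err: end, ok: Z, retry: Z}}}, err: select{data: recv[Unit].select{retry: recv[Str].Z, ok: send[Int].end, data: select{retry: Z, stop: Z, more: end}}, retry: select{more: send[Str].send[Bool].Z, stop: select{done: select{err: Z, data: end, retry: Z}, stop: recv[Bool].end, err: recv[Str].Z}}, done: select{done: recv[Bool].send[Unit].end, more: offer{more: send[Unit].Z, ok: recv[Unit].Z, data: offer{ack: end, more: Z, done: Z}}}}}

recv[Bool] ↦ send[Bool]
  μZ ↦ μZ  (binder kept)
    offer{data,err} ↦ select{data,err}  (&→⊕)
      case data:
        select{data,more} ↦ offer{data,more}  (⊕→&)
          case data:
            recv[Int] ↦ send[Int]
              recv[Str] ↦ send[Str]
                send[Unit] ↦ recv[Unit]
                  end self-dual
          case more:
            offer{done,more} ↦ select{done,more}  (&→⊕)
              case done:
                send[Int] ↦ recv[Int]
                  recv[Int] ↦ send[Int]
                    Z self-dual
              case more:
                recv[Str] ↦ send[Str]
                  select{err,ok,retry} ↦ offer{err,ok,retry}  (⊕→&)
                    case err:
                      end self-dual
                    case ok:
                      Z self-dual
                    case retry:
                      Z self-dual
      case err:
        offer{data,retry,done} ↦ select{data,retry,done}  (&→⊕)
          case data:
            send[Unit] ↦ recv[Unit]
              offer{retry,ok,data} ↦ select{retry,ok,data}  (&→⊕)
                case retry:
                  send[Str] ↦ recv[Str]
                    Z self-dual
                case ok:
                  recv[Int] ↦ send[Int]
                    end self-dual
                case data:
                  offer{retry,stop,more} ↦ select{retry,stop,more}  (&→⊕)
                    case retry:
                      Z self-dual
                    case stop:
                      Z self-dual
                    case more:
                      end self-dual
          case retry:
            offer{more,stop} ↦ select{more,stop}  (&→⊕)
              case more:
                recv[Str] ↦ send[Str]
                  recv[Bool] ↦ send[Bool]
                    Z self-dual
              case stop:
                offer{done,stop,err} ↦ select{done,stop,err}  (&→⊕)
                  case done:
                    offer{err,data,retry} ↦ select{err,data,retry}  (&→⊕)
                      case err:
                        Z self-dual
                      case data:
                        end self-dual
                      case retry:
                        Z self-dual
                  case stop:
                    send[Bool] ↦ recv[Bool]
                      end self-dual
                  case err:
                    send[Str] ↦ recv[Str]
                      Z self-dual
          case done:
            offer{done,more} ↦ select{done,more}  (&→⊕)
              case done:
                send[Bool] ↦ recv[Bool]
                  recv[Unit] ↦ send[Unit]
                    end self-dual
              case more:
                select{more,ok,data} ↦ offer{more,ok,data}  (⊕→&)
                  case more:
                    recv[Unit] ↦ send[Unit]
                      Z self-dual
                  case ok:
                    send[Unit] ↦ recv[Unit]
                      Z self-dual
                  case data:
                    select{ack,more,done} ↦ offer{ack,more,done}  (⊕→&)
                      case ack:
                        end self-dual
                      case more:
                        Z self-dual
                      case done:
                        Z self-dual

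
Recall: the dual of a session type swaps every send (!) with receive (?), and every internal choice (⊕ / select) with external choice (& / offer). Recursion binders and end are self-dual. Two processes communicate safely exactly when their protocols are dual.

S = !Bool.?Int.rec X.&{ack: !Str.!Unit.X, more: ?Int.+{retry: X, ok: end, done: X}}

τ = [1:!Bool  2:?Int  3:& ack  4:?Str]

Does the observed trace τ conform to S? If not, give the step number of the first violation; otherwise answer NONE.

4

step 1: !Bool  ✓  cont: ?Int.rec X.…
step 2: ?Int  ✓  cont: rec X.…
step 3: & ack  ✓  cont: !Str.!Unit.rec X.…
step 4: got ?Str, protocol expects !Str  ✗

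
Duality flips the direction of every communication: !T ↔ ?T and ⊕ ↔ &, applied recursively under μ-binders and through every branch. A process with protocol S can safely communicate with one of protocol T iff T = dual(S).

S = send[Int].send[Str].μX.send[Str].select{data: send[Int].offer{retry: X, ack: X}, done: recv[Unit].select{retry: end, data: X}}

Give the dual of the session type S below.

send[Int] → recv[Int]
  send[Str] → recv[Str]
    μX → μX  (rec unchanged)
      send[Str] → recv[Str]
        select{data,done} → offer{data,done}  (⊕→&)
          case data:
            send[Int] → recv[Int]
              offer{retry,ack} → select{retry,ack}  (external→internal)
                case retry:
                  X self-dual
                case ack:
                  X self-dual
          case done:
            recv[Unit] → send[Unit]
              select{retry,data} → offer{retry,data}  (⊕→&)
                case retry:
                  end self-dual
                case data:
                  X self-dual

recv[Int].recv[Str].μX.recv[Str].offer{data: recv[Int].select{retry: X, ack: X}, done: send[Unit].offer{retry: end, data: X}}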